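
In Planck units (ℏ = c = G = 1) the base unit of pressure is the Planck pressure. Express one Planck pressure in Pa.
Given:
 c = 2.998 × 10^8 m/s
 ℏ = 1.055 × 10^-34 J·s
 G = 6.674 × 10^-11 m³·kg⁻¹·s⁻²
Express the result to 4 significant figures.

4.632 × 10^113 Pa

p_P = c⁷/(ℏG²)
  = 2.177 × 10^59 / 4.699 × 10^-55
  = 4.632 × 10^113 Pa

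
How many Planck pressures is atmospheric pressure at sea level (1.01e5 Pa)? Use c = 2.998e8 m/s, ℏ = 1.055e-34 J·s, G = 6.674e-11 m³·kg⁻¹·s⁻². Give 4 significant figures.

2.180e-109

Planck pressure: p_P = c⁷/(ℏG²) = 4.632e113 Pa.
1.01e5 / 4.632e113 = 2.180e-109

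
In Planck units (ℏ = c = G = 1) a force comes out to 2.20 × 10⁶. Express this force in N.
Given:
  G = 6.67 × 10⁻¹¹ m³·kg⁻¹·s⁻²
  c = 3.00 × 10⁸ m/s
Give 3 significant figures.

2.67 × 10⁵⁰ N

One Planck force: F_P = c⁴/G = 1.21 × 10⁴⁴ N.
2.20 × 10⁶ × 1.21 × 10⁴⁴ N = 2.67 × 10⁵⁰ N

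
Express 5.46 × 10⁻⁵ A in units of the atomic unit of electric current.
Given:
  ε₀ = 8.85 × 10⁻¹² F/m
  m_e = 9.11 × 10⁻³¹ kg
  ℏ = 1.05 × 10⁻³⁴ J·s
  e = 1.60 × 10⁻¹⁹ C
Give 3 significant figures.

8.18 × 10⁻³

atomic unit of electric current: I_au = e E_h/ℏ = m_e e⁵/((4πε₀)²ℏ³) = 6.67 × 10⁻³ A.
5.46 × 10⁻⁵ / 6.67 × 10⁻³ = 8.18 × 10⁻³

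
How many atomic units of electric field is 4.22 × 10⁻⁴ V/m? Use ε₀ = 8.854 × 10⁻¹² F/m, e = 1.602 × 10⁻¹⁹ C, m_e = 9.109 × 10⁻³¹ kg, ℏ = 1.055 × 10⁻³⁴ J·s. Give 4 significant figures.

atomic unit of electric field: E_au = E_h/(e a₀) = m_e²e⁵/((4πε₀)³ℏ⁴) = 5.131 × 10¹¹ V/m.
4.22 × 10⁻⁴ / 5.131 × 10¹¹ = 8.225 × 10⁻¹⁶

8.225 × 10⁻¹⁶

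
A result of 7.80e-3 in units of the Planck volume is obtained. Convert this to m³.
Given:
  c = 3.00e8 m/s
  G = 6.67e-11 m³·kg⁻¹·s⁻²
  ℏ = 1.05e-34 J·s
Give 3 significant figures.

3.26e-107 m³

One Planck volume: V_P = (ℏG/c³)^(3/2) = 4.18e-105 m³.
7.80e-3 × 4.18e-105 m³ = 3.26e-107 m³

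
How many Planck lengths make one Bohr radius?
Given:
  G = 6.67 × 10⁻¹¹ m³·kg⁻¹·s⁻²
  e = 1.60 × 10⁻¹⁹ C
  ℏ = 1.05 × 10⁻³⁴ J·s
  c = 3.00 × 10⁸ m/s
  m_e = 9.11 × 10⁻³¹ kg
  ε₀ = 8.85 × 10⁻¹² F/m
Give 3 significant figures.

Bohr radius: a₀ = 4πε₀ℏ²/(m_e e²) = 5.26 × 10⁻¹¹ m
Planck length: ℓ_P = √(ℏG/c³) = 1.61 × 10⁻³⁵ m
ratio = 5.26 × 10⁻¹¹ / 1.61 × 10⁻³⁵ = 3.26 × 10²⁴

3.26 × 10²⁴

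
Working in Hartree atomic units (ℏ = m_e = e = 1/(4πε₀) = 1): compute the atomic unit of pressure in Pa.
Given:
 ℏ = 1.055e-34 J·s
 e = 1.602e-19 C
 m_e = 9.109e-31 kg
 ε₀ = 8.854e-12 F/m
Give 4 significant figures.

2.929e13 Pa

Dimensional analysis gives P_au = E_h/a₀³ = m_e⁴e¹⁰/((4πε₀)⁵ℏ⁸).
E_h = 4.354e-18 J
a₀ = 5.297e-11 m
E_h/a₀³ = 2.929e13 Pa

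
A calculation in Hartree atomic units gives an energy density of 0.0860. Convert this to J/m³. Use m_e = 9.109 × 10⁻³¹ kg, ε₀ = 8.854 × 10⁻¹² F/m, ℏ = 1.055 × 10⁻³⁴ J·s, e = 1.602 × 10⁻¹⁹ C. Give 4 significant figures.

One atomic unit of energy density: u_au = E_h/a₀³ = m_e⁴e¹⁰/((4πε₀)⁵ℏ⁸) = 2.929 × 10¹³ J/m³.
0.0860 × 2.929 × 10¹³ J/m³ = 2.519 × 10¹² J/m³

2.519 × 10¹² J/m³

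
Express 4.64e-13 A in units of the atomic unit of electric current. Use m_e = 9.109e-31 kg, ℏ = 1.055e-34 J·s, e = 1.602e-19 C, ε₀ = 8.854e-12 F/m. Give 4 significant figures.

atomic unit of electric current: I_au = e E_h/ℏ = m_e e⁵/((4πε₀)²ℏ³) = 6.612e-3 A.
4.64e-13 / 6.612e-3 = 7.018e-11

7.018e-11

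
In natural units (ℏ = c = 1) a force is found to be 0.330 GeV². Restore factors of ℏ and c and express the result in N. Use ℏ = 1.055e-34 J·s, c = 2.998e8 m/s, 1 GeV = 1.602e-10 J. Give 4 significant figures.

2.678e5 N

Force is [E]/[L] = [E]²/(ℏc); restore (ℏc)⁻¹.
1 GeV² → 1/(ℏc) × (1 GeV in J)² = 8.114e5 N.
Result: 0.330 × 8.114e5 = 2.678e5 N.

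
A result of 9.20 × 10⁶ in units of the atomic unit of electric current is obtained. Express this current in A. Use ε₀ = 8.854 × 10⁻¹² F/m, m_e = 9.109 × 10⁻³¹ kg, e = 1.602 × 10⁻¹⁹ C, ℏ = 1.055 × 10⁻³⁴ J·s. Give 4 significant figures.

6.083 × 10⁴ A

One atomic unit of electric current: I_au = e E_h/ℏ = m_e e⁵/((4πε₀)²ℏ³) = 6.612 × 10⁻³ A.
9.20 × 10⁶ × 6.612 × 10⁻³ A = 6.083 × 10⁴ A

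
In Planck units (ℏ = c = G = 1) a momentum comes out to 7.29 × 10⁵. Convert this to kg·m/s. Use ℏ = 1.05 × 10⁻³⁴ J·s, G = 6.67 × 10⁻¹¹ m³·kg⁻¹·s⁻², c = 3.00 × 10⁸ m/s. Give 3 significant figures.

4.75 × 10⁶ kg·m/s

One Planck momentum: p_P = √(ℏc³/G) = 6.52 kg·m/s.
7.29 × 10⁵ × 6.52 kg·m/s = 4.75 × 10⁶ kg·m/s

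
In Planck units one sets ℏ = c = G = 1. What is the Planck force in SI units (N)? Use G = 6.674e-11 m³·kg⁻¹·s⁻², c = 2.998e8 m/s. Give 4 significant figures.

F_P = c⁴/G
  = 8.078e33 / 6.674e-11
  = 1.210e44 N

1.210e44 N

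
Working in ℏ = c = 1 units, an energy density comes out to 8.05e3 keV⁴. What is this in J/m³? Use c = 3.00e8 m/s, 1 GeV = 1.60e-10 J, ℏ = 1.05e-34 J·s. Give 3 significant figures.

1.69e17 J/m³

[E]/[L]³ = [E]⁴/(ℏc)³; restore (ℏc)⁻³.
1 GeV⁴ → 1/(ℏc)³ × (1 GeV in J)⁴ = 2.10e37 J/m³.
Convert the energy scale: 8.05e3 keV⁴ = 8.05e-21 GeV⁴.
Result: 8.05e-21 × 2.10e37 = 1.69e17 J/m³.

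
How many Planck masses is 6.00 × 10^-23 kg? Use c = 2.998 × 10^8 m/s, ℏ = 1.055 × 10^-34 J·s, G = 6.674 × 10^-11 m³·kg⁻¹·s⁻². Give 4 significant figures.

Planck mass: m_P = √(ℏc/G) = 2.177 × 10^-8 kg.
6.00 × 10^-23 / 2.177 × 10^-8 = 2.756 × 10^-15

2.756 × 10^-15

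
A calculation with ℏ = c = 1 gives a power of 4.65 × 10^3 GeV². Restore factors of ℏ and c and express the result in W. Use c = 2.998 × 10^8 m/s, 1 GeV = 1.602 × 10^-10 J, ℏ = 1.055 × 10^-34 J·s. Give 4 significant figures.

Power is [E]/[T] = [E]²/ℏ.
1 GeV² → 1/ℏ × (1 GeV in J)² = 2.433 × 10^14 W.
Result: 4.65 × 10^3 × 2.433 × 10^14 = 1.131 × 10^18 W.

1.131 × 10^18 W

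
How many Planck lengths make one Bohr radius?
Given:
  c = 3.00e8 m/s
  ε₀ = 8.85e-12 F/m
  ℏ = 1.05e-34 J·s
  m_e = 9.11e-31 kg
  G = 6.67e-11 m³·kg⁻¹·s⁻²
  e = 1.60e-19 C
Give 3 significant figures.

3.26e24

Bohr radius: a₀ = 4πε₀ℏ²/(m_e e²) = 5.26e-11 m
Planck length: ℓ_P = √(ℏG/c³) = 1.61e-35 m
ratio = 5.26e-11 / 1.61e-35 = 3.26e24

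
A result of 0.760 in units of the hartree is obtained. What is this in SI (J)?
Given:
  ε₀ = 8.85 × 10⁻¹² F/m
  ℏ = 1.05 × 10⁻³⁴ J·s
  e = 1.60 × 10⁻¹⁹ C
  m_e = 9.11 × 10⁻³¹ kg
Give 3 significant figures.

One hartree: E_h = m_e e⁴/(4πε₀ℏ)² = 4.38 × 10⁻¹⁸ J.
0.760 × 4.38 × 10⁻¹⁸ J = 3.33 × 10⁻¹⁸ J

3.33 × 10⁻¹⁸ J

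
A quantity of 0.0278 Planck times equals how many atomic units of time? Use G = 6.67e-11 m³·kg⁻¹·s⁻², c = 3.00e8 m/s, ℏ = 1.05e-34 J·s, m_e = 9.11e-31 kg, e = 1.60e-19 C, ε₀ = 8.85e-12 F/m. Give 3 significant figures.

6.22e-29

Planck time: t_P = √(ℏG/c⁵) = 5.37e-44 s
atomic unit of time: τ_au = (4πε₀)²ℏ³/(m_e e⁴) = 2.40e-17 s
0.0278 × 5.37e-44 / 2.40e-17 = 6.22e-29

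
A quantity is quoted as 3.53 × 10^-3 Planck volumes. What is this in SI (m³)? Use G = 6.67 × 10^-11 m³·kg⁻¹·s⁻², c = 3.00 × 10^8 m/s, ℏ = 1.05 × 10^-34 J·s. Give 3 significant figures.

1.47 × 10^-107 m³

One Planck volume: V_P = (ℏG/c³)^(3/2) = 4.18 × 10^-105 m³.
3.53 × 10^-3 × 4.18 × 10^-105 m³ = 1.47 × 10^-107 m³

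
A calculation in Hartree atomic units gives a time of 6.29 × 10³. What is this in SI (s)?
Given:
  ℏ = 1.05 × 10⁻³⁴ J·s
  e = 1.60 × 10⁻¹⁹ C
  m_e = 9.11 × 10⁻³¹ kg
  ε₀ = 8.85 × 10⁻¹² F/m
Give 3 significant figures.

One atomic unit of time: τ_au = (4πε₀)²ℏ³/(m_e e⁴) = 2.40 × 10⁻¹⁷ s.
6.29 × 10³ × 2.40 × 10⁻¹⁷ s = 1.51 × 10⁻¹³ s

1.51 × 10⁻¹³ s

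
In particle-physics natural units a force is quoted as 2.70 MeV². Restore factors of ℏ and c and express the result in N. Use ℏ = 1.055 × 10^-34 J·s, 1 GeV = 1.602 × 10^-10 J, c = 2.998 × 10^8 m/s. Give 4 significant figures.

Force is [E]/[L] = [E]²/(ℏc); restore (ℏc)⁻¹.
1 GeV² → 1/(ℏc) × (1 GeV in J)² = 8.114 × 10^5 N.
Convert the energy scale: 2.70 MeV² = 2.70 × 10^-6 GeV².
Result: 2.70 × 10^-6 × 8.114 × 10^5 = 2.191 N.

2.191 N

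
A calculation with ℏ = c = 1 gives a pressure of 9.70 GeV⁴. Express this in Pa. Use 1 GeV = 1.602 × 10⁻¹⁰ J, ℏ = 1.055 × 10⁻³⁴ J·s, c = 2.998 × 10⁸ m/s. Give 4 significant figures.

Pressure is [E]/[L]³ = [E]⁴/(ℏc)³.
1 GeV⁴ → 1/(ℏc)³ × (1 GeV in J)⁴ = 2.082 × 10³⁷ Pa.
Result: 9.70 × 2.082 × 10³⁷ = 2.019 × 10³⁸ Pa.

2.019 × 10³⁸ Pa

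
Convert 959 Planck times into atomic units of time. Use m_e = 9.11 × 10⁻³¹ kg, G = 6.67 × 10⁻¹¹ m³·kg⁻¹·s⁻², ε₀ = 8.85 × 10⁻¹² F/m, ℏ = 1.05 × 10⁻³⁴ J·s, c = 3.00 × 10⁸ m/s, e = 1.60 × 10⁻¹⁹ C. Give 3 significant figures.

Planck time: t_P = √(ℏG/c⁵) = 5.37 × 10⁻⁴⁴ s
atomic unit of time: τ_au = (4πε₀)²ℏ³/(m_e e⁴) = 2.40 × 10⁻¹⁷ s
959 × 5.37 × 10⁻⁴⁴ / 2.40 × 10⁻¹⁷ = 2.15 × 10⁻²⁴

2.15 × 10⁻²⁴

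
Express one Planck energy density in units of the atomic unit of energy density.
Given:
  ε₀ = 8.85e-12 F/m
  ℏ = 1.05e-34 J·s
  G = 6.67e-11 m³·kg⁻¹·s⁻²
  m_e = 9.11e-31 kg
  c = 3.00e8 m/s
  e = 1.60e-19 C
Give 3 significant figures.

1.55e100

Planck energy density: u_P = c⁷/(ℏG²) = 4.68e113 J/m³
atomic unit of energy density: u_au = E_h/a₀³ = m_e⁴e¹⁰/((4πε₀)⁵ℏ⁸) = 3.01e13 J/m³
ratio = 4.68e113 / 3.01e13 = 1.55e100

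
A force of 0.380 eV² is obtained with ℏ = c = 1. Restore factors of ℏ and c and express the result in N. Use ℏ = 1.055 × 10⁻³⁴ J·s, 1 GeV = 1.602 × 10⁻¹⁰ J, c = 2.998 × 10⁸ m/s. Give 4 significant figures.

Force is [E]/[L] = [E]²/(ℏc); restore (ℏc)⁻¹.
1 GeV² → 1/(ℏc) × (1 GeV in J)² = 8.114 × 10⁵ N.
Convert the energy scale: 0.380 eV² = 3.80 × 10⁻¹⁹ GeV².
Result: 3.80 × 10⁻¹⁹ × 8.114 × 10⁵ = 3.083 × 10⁻¹³ N.

3.083 × 10⁻¹³ N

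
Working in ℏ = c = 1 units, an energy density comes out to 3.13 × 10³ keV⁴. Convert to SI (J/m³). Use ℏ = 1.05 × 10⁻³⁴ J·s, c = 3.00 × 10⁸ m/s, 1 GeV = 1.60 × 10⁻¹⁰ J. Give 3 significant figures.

6.56 × 10¹⁶ J/m³

[E]/[L]³ = [E]⁴/(ℏc)³; restore (ℏc)⁻³.
1 GeV⁴ → 1/(ℏc)³ × (1 GeV in J)⁴ = 2.10 × 10³⁷ J/m³.
Convert the energy scale: 3.13 × 10³ keV⁴ = 3.13 × 10⁻²¹ GeV⁴.
Result: 3.13 × 10⁻²¹ × 2.10 × 10³⁷ = 6.56 × 10¹⁶ J/m³.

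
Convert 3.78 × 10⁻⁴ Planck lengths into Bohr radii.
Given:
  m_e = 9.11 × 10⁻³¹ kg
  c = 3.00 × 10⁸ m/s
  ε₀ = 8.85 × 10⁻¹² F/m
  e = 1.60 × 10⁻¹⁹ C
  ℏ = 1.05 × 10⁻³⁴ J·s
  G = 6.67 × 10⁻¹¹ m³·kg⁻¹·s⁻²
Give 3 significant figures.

1.16 × 10⁻²⁸

Planck length: ℓ_P = √(ℏG/c³) = 1.61 × 10⁻³⁵ m
Bohr radius: a₀ = 4πε₀ℏ²/(m_e e²) = 5.26 × 10⁻¹¹ m
3.78 × 10⁻⁴ × 1.61 × 10⁻³⁵ / 5.26 × 10⁻¹¹ = 1.16 × 10⁻²⁸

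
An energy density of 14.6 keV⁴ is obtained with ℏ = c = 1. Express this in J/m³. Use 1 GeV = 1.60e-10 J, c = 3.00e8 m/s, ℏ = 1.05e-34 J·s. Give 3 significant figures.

[E]/[L]³ = [E]⁴/(ℏc)³; restore (ℏc)⁻³.
1 GeV⁴ → 1/(ℏc)³ × (1 GeV in J)⁴ = 2.10e37 J/m³.
Convert the energy scale: 14.6 keV⁴ = 1.46e-23 GeV⁴.
Result: 1.46e-23 × 2.10e37 = 3.06e14 J/m³.

3.06e14 J/m³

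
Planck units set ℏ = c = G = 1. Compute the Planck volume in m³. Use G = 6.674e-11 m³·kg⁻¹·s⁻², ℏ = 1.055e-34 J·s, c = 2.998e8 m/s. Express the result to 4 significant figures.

4.224e-105 m³

From ℏ = c = G = 1 the volume scale is V_P = (ℏG/c³)^(3/2).
  = √(1.784e-209)
  = 4.224e-105 m³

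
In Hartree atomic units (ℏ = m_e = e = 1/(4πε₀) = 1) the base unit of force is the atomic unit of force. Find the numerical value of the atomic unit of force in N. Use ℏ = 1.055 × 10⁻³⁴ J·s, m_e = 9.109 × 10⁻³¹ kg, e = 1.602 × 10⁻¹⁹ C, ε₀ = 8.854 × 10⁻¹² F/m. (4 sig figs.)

F_au = E_h/a₀ = m_e²e⁶/((4πε₀)³ℏ⁴)
E_h = 4.354 × 10⁻¹⁸ J
a₀ = 5.297 × 10⁻¹¹ m
E_h/a₀ = 8.220 × 10⁻⁸ N

8.220 × 10⁻⁸ N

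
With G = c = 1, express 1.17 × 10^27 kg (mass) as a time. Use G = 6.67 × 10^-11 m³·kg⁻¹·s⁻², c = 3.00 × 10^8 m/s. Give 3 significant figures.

2.89 × 10^-9 s

Mass → time via G/c³.
1.17 × 10^27 kg × (G/c³) = 2.89 × 10^-9 s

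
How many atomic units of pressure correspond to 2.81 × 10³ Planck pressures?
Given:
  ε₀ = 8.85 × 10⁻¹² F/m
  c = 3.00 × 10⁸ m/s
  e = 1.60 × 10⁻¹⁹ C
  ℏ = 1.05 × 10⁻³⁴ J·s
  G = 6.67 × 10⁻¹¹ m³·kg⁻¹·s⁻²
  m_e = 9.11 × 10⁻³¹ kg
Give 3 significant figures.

4.37 × 10¹⁰³

Planck pressure: p_P = c⁷/(ℏG²) = 4.68 × 10¹¹³ Pa
atomic unit of pressure: P_au = E_h/a₀³ = m_e⁴e¹⁰/((4πε₀)⁵ℏ⁸) = 3.01 × 10¹³ Pa
2.81 × 10³ × 4.68 × 10¹¹³ / 3.01 × 10¹³ = 4.37 × 10¹⁰³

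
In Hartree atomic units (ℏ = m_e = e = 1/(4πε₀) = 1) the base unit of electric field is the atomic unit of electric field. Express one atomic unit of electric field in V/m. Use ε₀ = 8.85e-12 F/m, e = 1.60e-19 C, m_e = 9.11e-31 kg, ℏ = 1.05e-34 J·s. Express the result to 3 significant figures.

E_au = E_h/(e a₀) = m_e²e⁵/((4πε₀)³ℏ⁴)
E_h = 4.38e-18 J
a₀ = 5.26e-11 m
E_h/(e·a₀) = 5.20e11 V/m

5.20e11 V/m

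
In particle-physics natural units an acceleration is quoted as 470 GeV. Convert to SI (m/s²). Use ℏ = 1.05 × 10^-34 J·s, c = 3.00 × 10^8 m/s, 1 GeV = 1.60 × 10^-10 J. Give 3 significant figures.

Acceleration is [L]/[T]² = c·[E]/ℏ.
1 GeV → c/ℏ × (1 GeV in J) = 4.57 × 10^32 m/s².
Result: 470 × 4.57 × 10^32 = 2.15 × 10^35 m/s².

2.15 × 10^35 m/s²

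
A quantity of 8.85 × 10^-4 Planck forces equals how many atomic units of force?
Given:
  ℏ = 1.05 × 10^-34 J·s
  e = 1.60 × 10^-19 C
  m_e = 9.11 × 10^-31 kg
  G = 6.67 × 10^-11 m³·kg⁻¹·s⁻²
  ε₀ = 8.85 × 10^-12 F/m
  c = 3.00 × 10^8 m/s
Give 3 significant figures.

1.29 × 10^48

Planck force: F_P = c⁴/G = 1.21 × 10^44 N
atomic unit of force: F_au = E_h/a₀ = m_e²e⁶/((4πε₀)³ℏ⁴) = 8.33 × 10^-8 N
8.85 × 10^-4 × 1.21 × 10^44 / 8.33 × 10^-8 = 1.29 × 10^48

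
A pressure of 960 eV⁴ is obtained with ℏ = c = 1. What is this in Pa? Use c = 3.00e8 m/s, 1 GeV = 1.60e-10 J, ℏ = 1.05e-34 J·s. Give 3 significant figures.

Pressure is [E]/[L]³ = [E]⁴/(ℏc)³.
1 GeV⁴ → 1/(ℏc)³ × (1 GeV in J)⁴ = 2.10e37 Pa.
Convert the energy scale: 960 eV⁴ = 9.60e-34 GeV⁴.
Result: 9.60e-34 × 2.10e37 = 2.01e4 Pa.

2.01e4 Pa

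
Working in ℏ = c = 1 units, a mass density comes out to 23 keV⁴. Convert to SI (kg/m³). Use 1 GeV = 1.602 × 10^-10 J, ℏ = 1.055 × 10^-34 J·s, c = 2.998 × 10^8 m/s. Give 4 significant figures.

5.327 × 10^-3 kg/m³

Mass density is [E]/(c²[L]³) = [E]⁴/(ℏ³c⁵).
1 GeV⁴ → 1/(ℏ³c⁵) × (1 GeV in J)⁴ = 2.316 × 10^20 kg/m³.
Convert the energy scale: 23 keV⁴ = 2.30 × 10^-23 GeV⁴.
Result: 2.30 × 10^-23 × 2.316 × 10^20 = 5.327 × 10^-3 kg/m³.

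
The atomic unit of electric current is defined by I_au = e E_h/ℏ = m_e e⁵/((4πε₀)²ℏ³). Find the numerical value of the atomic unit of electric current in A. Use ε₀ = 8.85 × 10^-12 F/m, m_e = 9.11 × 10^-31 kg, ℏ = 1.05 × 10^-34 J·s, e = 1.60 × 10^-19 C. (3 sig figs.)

6.67 × 10^-3 A

I_au = e E_h/ℏ = m_e e⁵/((4πε₀)²ℏ³)
E_h = 4.38 × 10^-18 J
e·E_h/ℏ = 6.67 × 10^-3 A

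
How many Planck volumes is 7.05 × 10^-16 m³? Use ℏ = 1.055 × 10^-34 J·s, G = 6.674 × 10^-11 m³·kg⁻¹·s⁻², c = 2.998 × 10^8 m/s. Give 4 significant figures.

Planck volume: V_P = (ℏG/c³)^(3/2) = 4.224 × 10^-105 m³.
7.05 × 10^-16 / 4.224 × 10^-105 = 1.669 × 10^89

1.669 × 10^89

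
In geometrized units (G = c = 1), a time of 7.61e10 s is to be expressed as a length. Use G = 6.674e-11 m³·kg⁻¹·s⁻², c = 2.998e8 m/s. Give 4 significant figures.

Time → length via c.
7.61e10 s × (c) = 2.281e19 m

2.281e19 m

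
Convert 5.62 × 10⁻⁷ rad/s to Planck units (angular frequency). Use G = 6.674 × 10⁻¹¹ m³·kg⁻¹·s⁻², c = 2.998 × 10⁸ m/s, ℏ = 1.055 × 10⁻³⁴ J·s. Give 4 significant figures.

3.030 × 10⁻⁵⁰

Planck angular frequency: ω_P = √(c⁵/(ℏG)) = 1.855 × 10⁴³ rad/s.
5.62 × 10⁻⁷ / 1.855 × 10⁴³ = 3.030 × 10⁻⁵⁰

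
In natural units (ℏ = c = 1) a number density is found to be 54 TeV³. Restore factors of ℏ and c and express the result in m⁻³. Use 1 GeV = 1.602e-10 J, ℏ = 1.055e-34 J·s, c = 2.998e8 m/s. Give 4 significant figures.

Number density is [L]⁻³ = [E]³/(ℏc)³.
1 GeV³ → 1/(ℏc)³ × (1 GeV in J)³ = 1.299e47 m⁻³.
Convert the energy scale: 54 TeV³ = 5.40e10 GeV³.
Result: 5.40e10 × 1.299e47 = 7.017e57 m⁻³.

7.017e57 m⁻³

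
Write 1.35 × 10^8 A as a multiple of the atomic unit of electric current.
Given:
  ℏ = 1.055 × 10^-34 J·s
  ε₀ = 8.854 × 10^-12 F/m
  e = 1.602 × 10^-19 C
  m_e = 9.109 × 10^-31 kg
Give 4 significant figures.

2.042 × 10^10

atomic unit of electric current: I_au = e E_h/ℏ = m_e e⁵/((4πε₀)²ℏ³) = 6.612 × 10^-3 A.
1.35 × 10^8 / 6.612 × 10^-3 = 2.042 × 10^10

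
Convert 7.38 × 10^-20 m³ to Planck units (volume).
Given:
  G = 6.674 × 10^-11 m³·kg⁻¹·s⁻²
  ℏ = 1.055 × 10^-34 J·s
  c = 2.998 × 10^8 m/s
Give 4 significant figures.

1.747 × 10^85

Planck volume: V_P = (ℏG/c³)^(3/2) = 4.224 × 10^-105 m³.
7.38 × 10^-20 / 4.224 × 10^-105 = 1.747 × 10^85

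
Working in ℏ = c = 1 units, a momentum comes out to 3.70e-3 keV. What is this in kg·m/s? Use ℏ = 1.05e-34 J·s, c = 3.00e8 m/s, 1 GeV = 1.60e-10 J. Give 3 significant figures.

Momentum is [E]/c; divide by c.
1 GeV → 1/c × (1 GeV in J) = 5.33e-19 kg·m/s.
Convert the energy scale: 3.70e-3 keV = 3.70e-9 GeV.
Result: 3.70e-9 × 5.33e-19 = 1.97e-27 kg·m/s.

1.97e-27 kg·m/s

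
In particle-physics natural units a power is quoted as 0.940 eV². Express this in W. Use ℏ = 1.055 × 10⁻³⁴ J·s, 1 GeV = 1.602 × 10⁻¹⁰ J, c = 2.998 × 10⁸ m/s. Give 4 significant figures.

2.287 × 10⁻⁴ W

Power is [E]/[T] = [E]²/ℏ.
1 GeV² → 1/ℏ × (1 GeV in J)² = 2.433 × 10¹⁴ W.
Convert the energy scale: 0.940 eV² = 9.40 × 10⁻¹⁹ GeV².
Result: 9.40 × 10⁻¹⁹ × 2.433 × 10¹⁴ = 2.287 × 10⁻⁴ W.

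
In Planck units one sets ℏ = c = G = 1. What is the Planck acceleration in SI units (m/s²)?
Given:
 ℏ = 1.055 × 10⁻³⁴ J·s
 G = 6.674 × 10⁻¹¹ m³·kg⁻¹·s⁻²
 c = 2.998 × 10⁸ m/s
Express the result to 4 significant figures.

5.560 × 10⁵¹ m/s²

a_P = √(c⁷/(ℏG))
  = √(3.092 × 10¹⁰³)
  = 5.560 × 10⁵¹ m/s²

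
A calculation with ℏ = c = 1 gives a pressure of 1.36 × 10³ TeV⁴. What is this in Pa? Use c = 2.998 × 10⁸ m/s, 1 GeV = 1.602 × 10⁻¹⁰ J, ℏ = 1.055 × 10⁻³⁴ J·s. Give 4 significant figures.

2.831 × 10⁵² Pa

Pressure is [E]/[L]³ = [E]⁴/(ℏc)³.
1 GeV⁴ → 1/(ℏc)³ × (1 GeV in J)⁴ = 2.082 × 10³⁷ Pa.
Convert the energy scale: 1.36 × 10³ TeV⁴ = 1.36 × 10¹⁵ GeV⁴.
Result: 1.36 × 10¹⁵ × 2.082 × 10³⁷ = 2.831 × 10⁵² Pa.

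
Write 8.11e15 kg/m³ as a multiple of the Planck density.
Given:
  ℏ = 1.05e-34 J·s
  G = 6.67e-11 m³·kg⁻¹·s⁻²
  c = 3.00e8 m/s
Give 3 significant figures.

Planck density: ρ_P = c⁵/(ℏG²) = 5.20e96 kg/m³.
8.11e15 / 5.20e96 = 1.56e-81

1.56e-81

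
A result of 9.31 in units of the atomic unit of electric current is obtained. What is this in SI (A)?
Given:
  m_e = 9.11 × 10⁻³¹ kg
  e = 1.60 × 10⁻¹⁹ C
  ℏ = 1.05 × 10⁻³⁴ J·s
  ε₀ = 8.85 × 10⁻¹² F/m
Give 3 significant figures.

0.0621 A

One atomic unit of electric current: I_au = e E_h/ℏ = m_e e⁵/((4πε₀)²ℏ³) = 6.67 × 10⁻³ A.
9.31 × 6.67 × 10⁻³ A = 0.0621 A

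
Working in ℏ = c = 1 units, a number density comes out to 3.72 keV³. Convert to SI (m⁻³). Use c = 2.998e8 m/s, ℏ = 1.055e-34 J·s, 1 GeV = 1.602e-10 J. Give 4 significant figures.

4.834e29 m⁻³

Number density is [L]⁻³ = [E]³/(ℏc)³.
1 GeV³ → 1/(ℏc)³ × (1 GeV in J)³ = 1.299e47 m⁻³.
Convert the energy scale: 3.72 keV³ = 3.72e-18 GeV³.
Result: 3.72e-18 × 1.299e47 = 4.834e29 m⁻³.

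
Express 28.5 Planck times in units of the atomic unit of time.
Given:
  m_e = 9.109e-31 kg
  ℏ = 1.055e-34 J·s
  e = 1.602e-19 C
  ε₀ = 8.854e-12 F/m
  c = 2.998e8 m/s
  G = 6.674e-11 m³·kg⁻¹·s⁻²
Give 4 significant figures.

Planck time: t_P = √(ℏG/c⁵) = 5.392e-44 s
atomic unit of time: τ_au = (4πε₀)²ℏ³/(m_e e⁴) = 2.423e-17 s
28.5 × 5.392e-44 / 2.423e-17 = 6.342e-26

6.342e-26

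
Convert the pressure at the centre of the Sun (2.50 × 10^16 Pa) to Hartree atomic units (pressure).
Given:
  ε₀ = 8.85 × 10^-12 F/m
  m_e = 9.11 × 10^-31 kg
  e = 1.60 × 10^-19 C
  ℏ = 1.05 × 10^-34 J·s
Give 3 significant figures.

830

atomic unit of pressure: P_au = E_h/a₀³ = m_e⁴e¹⁰/((4πε₀)⁵ℏ⁸) = 3.01 × 10^13 Pa.
2.50 × 10^16 / 3.01 × 10^13 = 830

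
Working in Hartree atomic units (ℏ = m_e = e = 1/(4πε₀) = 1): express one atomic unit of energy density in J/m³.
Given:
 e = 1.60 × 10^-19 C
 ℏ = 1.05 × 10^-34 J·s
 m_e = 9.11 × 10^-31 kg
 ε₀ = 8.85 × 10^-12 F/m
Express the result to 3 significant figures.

3.01 × 10^13 J/m³

Dimensional analysis gives u_au = E_h/a₀³ = m_e⁴e¹⁰/((4πε₀)⁵ℏ⁸).
E_h = 4.38 × 10^-18 J
a₀ = 5.26 × 10^-11 m
E_h/a₀³ = 3.01 × 10^13 J/m³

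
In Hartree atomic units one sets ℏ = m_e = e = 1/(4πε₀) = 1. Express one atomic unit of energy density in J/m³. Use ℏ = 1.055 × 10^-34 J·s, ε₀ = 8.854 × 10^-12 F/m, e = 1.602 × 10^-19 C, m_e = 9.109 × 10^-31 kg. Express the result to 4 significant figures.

u_au = E_h/a₀³ = m_e⁴e¹⁰/((4πε₀)⁵ℏ⁸)
E_h = 4.354 × 10^-18 J
a₀ = 5.297 × 10^-11 m
E_h/a₀³ = 2.929 × 10^13 J/m³

2.929 × 10^13 J/m³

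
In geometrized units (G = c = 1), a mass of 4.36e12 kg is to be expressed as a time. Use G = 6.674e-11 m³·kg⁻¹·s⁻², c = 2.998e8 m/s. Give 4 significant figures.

1.080e-23 s

Mass → time via G/c³.
4.36e12 kg × (G/c³) = 1.080e-23 s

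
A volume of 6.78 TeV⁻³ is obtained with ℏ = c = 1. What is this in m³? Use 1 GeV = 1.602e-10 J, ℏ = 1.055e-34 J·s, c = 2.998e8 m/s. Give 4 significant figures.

Volume is [L]³ = [E]⁻³·(ℏc)³.
1 GeV⁻³ → (ℏc)³ × (1 GeV in J)⁻³ = 7.696e-48 m³.
Convert the energy scale: 6.78 TeV⁻³ = 6.78e-9 GeV⁻³.
Result: 6.78e-9 × 7.696e-48 = 5.218e-56 m³.

5.218e-56 m³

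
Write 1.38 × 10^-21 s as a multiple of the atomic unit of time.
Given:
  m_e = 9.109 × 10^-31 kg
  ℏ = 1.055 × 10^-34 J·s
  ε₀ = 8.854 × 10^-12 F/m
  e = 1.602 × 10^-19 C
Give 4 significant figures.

atomic unit of time: τ_au = (4πε₀)²ℏ³/(m_e e⁴) = 2.423 × 10^-17 s.
1.38 × 10^-21 / 2.423 × 10^-17 = 5.696 × 10^-5

5.696 × 10^-5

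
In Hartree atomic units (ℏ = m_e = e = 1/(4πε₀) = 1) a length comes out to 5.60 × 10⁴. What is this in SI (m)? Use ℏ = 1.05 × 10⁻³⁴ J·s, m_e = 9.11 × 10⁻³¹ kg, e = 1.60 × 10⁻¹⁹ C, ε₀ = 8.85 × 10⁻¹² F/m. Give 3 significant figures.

2.94 × 10⁻⁶ m

One Bohr radius: a₀ = 4πε₀ℏ²/(m_e e²) = 5.26 × 10⁻¹¹ m.
5.60 × 10⁴ × 5.26 × 10⁻¹¹ m = 2.94 × 10⁻⁶ m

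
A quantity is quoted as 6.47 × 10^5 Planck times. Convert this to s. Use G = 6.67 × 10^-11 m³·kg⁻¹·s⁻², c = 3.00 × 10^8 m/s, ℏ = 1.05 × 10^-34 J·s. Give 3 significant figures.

3.47 × 10^-38 s

One Planck time: t_P = √(ℏG/c⁵) = 5.37 × 10^-44 s.
6.47 × 10^5 × 5.37 × 10^-44 s = 3.47 × 10^-38 s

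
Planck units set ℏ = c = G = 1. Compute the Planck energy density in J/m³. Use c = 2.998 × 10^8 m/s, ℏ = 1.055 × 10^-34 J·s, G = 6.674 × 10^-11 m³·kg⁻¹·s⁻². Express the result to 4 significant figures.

The unique combination of the constants set to 1 with dimensions of energy density is u_P = c⁷/(ℏG²).
  = 2.177 × 10^59 / 4.699 × 10^-55
  = 4.632 × 10^113 J/m³

4.632 × 10^113 J/m³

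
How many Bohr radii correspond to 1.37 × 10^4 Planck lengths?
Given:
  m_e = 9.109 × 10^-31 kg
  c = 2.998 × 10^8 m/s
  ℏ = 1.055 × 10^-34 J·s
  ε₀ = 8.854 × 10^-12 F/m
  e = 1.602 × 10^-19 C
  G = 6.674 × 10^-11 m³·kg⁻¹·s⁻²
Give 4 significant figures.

4.181 × 10^-21

Planck length: ℓ_P = √(ℏG/c³) = 1.616 × 10^-35 m
Bohr radius: a₀ = 4πε₀ℏ²/(m_e e²) = 5.297 × 10^-11 m
1.37 × 10^4 × 1.616 × 10^-35 / 5.297 × 10^-11 = 4.181 × 10^-21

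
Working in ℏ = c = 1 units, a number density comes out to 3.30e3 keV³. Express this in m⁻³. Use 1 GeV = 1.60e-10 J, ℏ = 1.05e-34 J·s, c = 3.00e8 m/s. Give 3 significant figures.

Number density is [L]⁻³ = [E]³/(ℏc)³.
1 GeV³ → 1/(ℏc)³ × (1 GeV in J)³ = 1.31e47 m⁻³.
Convert the energy scale: 3.30e3 keV³ = 3.30e-15 GeV³.
Result: 3.30e-15 × 1.31e47 = 4.32e32 m⁻³.

4.32e32 m⁻³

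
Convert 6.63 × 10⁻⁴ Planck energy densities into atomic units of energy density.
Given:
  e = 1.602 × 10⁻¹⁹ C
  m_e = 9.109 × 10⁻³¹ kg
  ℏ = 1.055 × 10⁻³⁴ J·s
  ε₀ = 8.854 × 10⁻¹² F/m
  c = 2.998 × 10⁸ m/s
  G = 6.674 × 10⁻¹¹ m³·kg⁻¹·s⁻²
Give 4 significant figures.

1.049 × 10⁹⁷

Planck energy density: u_P = c⁷/(ℏG²) = 4.632 × 10¹¹³ J/m³
atomic unit of energy density: u_au = E_h/a₀³ = m_e⁴e¹⁰/((4πε₀)⁵ℏ⁸) = 2.929 × 10¹³ J/m³
6.63 × 10⁻⁴ × 4.632 × 10¹¹³ / 2.929 × 10¹³ = 1.049 × 10⁹⁷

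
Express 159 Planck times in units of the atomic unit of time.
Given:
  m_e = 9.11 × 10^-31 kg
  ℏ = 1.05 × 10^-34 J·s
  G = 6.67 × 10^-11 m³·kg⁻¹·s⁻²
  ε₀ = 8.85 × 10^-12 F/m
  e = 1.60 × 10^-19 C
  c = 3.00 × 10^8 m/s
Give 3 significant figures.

3.56 × 10^-25

Planck time: t_P = √(ℏG/c⁵) = 5.37 × 10^-44 s
atomic unit of time: τ_au = (4πε₀)²ℏ³/(m_e e⁴) = 2.40 × 10^-17 s
159 × 5.37 × 10^-44 / 2.40 × 10^-17 = 3.56 × 10^-25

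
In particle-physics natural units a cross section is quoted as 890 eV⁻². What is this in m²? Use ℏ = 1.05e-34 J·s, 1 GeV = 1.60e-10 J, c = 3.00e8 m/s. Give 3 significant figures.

Area is [L]² = [E]⁻²·(ℏc)²; restore (ℏc)².
1 GeV⁻² → (ℏc)² × (1 GeV in J)⁻² = 3.88e-32 m².
Convert the energy scale: 890 eV⁻² = 8.90e20 GeV⁻².
Result: 8.90e20 × 3.88e-32 = 3.45e-11 m².

3.45e-11 m²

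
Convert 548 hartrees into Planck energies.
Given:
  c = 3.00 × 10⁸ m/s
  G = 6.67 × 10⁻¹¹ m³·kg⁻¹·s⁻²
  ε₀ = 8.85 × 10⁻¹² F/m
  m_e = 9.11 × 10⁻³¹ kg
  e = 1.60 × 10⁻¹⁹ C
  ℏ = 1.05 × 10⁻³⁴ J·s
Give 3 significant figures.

1.23 × 10⁻²⁴

hartree: E_h = m_e e⁴/(4πε₀ℏ)² = 4.38 × 10⁻¹⁸ J
Planck energy: E_P = √(ℏc⁵/G) = 1.96 × 10⁹ J
548 × 4.38 × 10⁻¹⁸ / 1.96 × 10⁹ = 1.23 × 10⁻²⁴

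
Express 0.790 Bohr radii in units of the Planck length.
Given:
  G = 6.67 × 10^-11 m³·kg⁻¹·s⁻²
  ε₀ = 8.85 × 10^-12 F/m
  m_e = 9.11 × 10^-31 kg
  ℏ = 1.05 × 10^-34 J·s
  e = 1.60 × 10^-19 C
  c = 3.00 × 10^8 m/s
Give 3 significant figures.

Bohr radius: a₀ = 4πε₀ℏ²/(m_e e²) = 5.26 × 10^-11 m
Planck length: ℓ_P = √(ℏG/c³) = 1.61 × 10^-35 m
0.790 × 5.26 × 10^-11 / 1.61 × 10^-35 = 2.58 × 10^24

2.58 × 10^24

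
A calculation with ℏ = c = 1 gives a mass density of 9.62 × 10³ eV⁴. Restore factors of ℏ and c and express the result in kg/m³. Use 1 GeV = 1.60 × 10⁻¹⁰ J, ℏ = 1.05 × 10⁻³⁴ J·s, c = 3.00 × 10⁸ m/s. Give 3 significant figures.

Mass density is [E]/(c²[L]³) = [E]⁴/(ℏ³c⁵).
1 GeV⁴ → 1/(ℏ³c⁵) × (1 GeV in J)⁴ = 2.33 × 10²⁰ kg/m³.
Convert the energy scale: 9.62 × 10³ eV⁴ = 9.62 × 10⁻³³ GeV⁴.
Result: 9.62 × 10⁻³³ × 2.33 × 10²⁰ = 2.24 × 10⁻¹² kg/m³.

2.24 × 10⁻¹² kg/m³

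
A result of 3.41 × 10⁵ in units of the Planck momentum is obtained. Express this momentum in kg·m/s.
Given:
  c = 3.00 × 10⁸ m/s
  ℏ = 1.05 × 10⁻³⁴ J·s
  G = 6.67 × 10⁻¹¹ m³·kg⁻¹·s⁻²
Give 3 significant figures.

One Planck momentum: p_P = √(ℏc³/G) = 6.52 kg·m/s.
3.41 × 10⁵ × 6.52 kg·m/s = 2.22 × 10⁶ kg·m/s

2.22 × 10⁶ kg·m/s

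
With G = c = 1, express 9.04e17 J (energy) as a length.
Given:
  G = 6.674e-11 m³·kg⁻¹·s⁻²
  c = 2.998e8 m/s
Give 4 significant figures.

7.468e-27 m

Energy → length via G/c⁴.
9.04e17 J × (G/c⁴) = 7.468e-27 m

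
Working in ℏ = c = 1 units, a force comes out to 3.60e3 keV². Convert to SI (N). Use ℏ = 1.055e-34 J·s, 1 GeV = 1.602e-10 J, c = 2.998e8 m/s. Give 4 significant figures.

2.921e-3 N

Force is [E]/[L] = [E]²/(ℏc); restore (ℏc)⁻¹.
1 GeV² → 1/(ℏc) × (1 GeV in J)² = 8.114e5 N.
Convert the energy scale: 3.60e3 keV² = 3.60e-9 GeV².
Result: 3.60e-9 × 8.114e5 = 2.921e-3 N.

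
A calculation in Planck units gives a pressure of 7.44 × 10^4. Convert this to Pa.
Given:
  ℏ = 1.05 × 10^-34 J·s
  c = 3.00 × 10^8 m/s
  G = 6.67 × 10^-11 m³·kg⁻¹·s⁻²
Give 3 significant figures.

One Planck pressure: p_P = c⁷/(ℏG²) = 4.68 × 10^113 Pa.
7.44 × 10^4 × 4.68 × 10^113 Pa = 3.48 × 10^118 Pa

3.48 × 10^118 Pa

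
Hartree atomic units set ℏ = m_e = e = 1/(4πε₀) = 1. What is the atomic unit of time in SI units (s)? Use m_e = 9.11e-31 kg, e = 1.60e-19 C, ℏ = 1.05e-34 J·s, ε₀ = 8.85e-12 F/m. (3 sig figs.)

The unique combination of the constants set to 1 with dimensions of time is τ_au = (4πε₀)²ℏ³/(m_e e⁴).
E_h = 4.38e-18 J
ℏ/E_h = 2.40e-17 s

2.40e-17 s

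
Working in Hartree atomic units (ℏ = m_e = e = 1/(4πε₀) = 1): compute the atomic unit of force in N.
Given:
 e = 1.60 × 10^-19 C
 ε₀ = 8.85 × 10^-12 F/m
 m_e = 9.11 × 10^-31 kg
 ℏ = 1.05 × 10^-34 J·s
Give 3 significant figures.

8.33 × 10^-8 N

Dimensional analysis gives F_au = E_h/a₀ = m_e²e⁶/((4πε₀)³ℏ⁴).
E_h = 4.38 × 10^-18 J
a₀ = 5.26 × 10^-11 m
E_h/a₀ = 8.33 × 10^-8 N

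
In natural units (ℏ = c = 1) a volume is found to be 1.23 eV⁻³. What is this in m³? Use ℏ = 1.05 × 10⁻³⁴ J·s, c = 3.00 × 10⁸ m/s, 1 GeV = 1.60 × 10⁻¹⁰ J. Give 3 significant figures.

9.39 × 10⁻²¹ m³

Volume is [L]³ = [E]⁻³·(ℏc)³.
1 GeV⁻³ → (ℏc)³ × (1 GeV in J)⁻³ = 7.63 × 10⁻⁴⁸ m³.
Convert the energy scale: 1.23 eV⁻³ = 1.23 × 10²⁷ GeV⁻³.
Result: 1.23 × 10²⁷ × 7.63 × 10⁻⁴⁸ = 9.39 × 10⁻²¹ m³.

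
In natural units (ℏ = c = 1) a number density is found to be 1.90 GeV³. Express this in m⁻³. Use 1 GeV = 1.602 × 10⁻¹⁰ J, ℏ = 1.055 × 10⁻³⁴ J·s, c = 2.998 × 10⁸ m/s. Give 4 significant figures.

2.469 × 10⁴⁷ m⁻³

Number density is [L]⁻³ = [E]³/(ℏc)³.
1 GeV³ → 1/(ℏc)³ × (1 GeV in J)³ = 1.299 × 10⁴⁷ m⁻³.
Result: 1.90 × 1.299 × 10⁴⁷ = 2.469 × 10⁴⁷ m⁻³.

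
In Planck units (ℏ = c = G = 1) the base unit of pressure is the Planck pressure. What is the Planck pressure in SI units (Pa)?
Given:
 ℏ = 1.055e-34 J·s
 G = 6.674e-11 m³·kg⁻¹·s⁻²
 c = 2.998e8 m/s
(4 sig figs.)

p_P = c⁷/(ℏG²)
  = 2.177e59 / 4.699e-55
  = 4.632e113 Pa

4.632e113 Pa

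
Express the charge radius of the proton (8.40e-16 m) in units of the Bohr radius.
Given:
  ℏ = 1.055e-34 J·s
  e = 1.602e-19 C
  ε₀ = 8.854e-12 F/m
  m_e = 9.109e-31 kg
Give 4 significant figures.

1.586e-5

Bohr radius: a₀ = 4πε₀ℏ²/(m_e e²) = 5.297e-11 m.
8.40e-16 / 5.297e-11 = 1.586e-5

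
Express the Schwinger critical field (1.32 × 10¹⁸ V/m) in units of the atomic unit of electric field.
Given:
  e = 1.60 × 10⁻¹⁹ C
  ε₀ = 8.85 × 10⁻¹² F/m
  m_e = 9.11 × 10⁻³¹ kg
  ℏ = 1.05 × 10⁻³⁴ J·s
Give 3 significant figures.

atomic unit of electric field: E_au = E_h/(e a₀) = m_e²e⁵/((4πε₀)³ℏ⁴) = 5.20 × 10¹¹ V/m.
1.32 × 10¹⁸ / 5.20 × 10¹¹ = 2.54 × 10⁶

2.54 × 10⁶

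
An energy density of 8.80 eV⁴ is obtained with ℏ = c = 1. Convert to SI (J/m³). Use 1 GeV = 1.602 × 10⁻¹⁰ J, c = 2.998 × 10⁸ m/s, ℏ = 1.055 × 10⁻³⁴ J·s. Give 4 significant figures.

[E]/[L]³ = [E]⁴/(ℏc)³; restore (ℏc)⁻³.
1 GeV⁴ → 1/(ℏc)³ × (1 GeV in J)⁴ = 2.082 × 10³⁷ J/m³.
Convert the energy scale: 8.80 eV⁴ = 8.80 × 10⁻³⁶ GeV⁴.
Result: 8.80 × 10⁻³⁶ × 2.082 × 10³⁷ = 183.2 J/m³.

183.2 J/m³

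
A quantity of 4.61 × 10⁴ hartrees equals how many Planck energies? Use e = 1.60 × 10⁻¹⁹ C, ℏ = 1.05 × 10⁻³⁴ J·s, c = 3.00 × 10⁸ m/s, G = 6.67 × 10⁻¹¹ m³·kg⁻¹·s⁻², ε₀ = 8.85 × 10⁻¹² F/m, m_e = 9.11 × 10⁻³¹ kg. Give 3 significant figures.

1.03 × 10⁻²²

hartree: E_h = m_e e⁴/(4πε₀ℏ)² = 4.38 × 10⁻¹⁸ J
Planck energy: E_P = √(ℏc⁵/G) = 1.96 × 10⁹ J
4.61 × 10⁴ × 4.38 × 10⁻¹⁸ / 1.96 × 10⁹ = 1.03 × 10⁻²²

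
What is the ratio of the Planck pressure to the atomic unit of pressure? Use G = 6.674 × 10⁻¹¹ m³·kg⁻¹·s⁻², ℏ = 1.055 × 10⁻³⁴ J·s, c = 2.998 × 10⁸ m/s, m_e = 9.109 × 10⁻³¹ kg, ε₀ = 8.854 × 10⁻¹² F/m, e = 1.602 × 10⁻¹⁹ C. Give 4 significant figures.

Planck pressure: p_P = c⁷/(ℏG²) = 4.632 × 10¹¹³ Pa
atomic unit of pressure: P_au = E_h/a₀³ = m_e⁴e¹⁰/((4πε₀)⁵ℏ⁸) = 2.929 × 10¹³ Pa
ratio = 4.632 × 10¹¹³ / 2.929 × 10¹³ = 1.581 × 10¹⁰⁰

1.581 × 10¹⁰⁰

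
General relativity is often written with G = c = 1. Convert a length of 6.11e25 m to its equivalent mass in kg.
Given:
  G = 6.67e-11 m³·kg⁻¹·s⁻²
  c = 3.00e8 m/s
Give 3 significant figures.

8.24e52 kg

Length → mass via c²/G.
6.11e25 m × (c²/G) = 8.24e52 kg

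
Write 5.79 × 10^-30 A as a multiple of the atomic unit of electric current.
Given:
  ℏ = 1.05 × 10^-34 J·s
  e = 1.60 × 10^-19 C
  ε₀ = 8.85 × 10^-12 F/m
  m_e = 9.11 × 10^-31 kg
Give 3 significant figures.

8.68 × 10^-28

atomic unit of electric current: I_au = e E_h/ℏ = m_e e⁵/((4πε₀)²ℏ³) = 6.67 × 10^-3 A.
5.79 × 10^-30 / 6.67 × 10^-3 = 8.68 × 10^-28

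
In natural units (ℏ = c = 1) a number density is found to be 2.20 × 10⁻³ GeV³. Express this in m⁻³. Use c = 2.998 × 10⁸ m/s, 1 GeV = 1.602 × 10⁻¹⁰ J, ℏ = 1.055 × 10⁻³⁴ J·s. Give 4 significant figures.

2.859 × 10⁴⁴ m⁻³

Number density is [L]⁻³ = [E]³/(ℏc)³.
1 GeV³ → 1/(ℏc)³ × (1 GeV in J)³ = 1.299 × 10⁴⁷ m⁻³.
Result: 2.20 × 10⁻³ × 1.299 × 10⁴⁷ = 2.859 × 10⁴⁴ m⁻³.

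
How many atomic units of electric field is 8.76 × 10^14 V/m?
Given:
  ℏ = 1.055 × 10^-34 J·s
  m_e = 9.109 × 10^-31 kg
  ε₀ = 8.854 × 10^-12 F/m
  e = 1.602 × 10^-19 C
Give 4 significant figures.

1.707 × 10^3

atomic unit of electric field: E_au = E_h/(e a₀) = m_e²e⁵/((4πε₀)³ℏ⁴) = 5.131 × 10^11 V/m.
8.76 × 10^14 / 5.131 × 10^11 = 1.707 × 10^3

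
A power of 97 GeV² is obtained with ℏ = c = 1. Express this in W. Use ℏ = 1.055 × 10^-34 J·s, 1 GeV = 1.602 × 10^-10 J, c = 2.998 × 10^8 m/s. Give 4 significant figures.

Power is [E]/[T] = [E]²/ℏ.
1 GeV² → 1/ℏ × (1 GeV in J)² = 2.433 × 10^14 W.
Result: 97 × 2.433 × 10^14 = 2.360 × 10^16 W.

2.360 × 10^16 W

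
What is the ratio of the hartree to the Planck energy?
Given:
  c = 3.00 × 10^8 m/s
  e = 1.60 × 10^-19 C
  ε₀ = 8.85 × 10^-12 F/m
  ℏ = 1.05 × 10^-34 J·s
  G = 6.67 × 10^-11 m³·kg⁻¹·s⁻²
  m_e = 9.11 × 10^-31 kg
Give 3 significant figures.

hartree: E_h = m_e e⁴/(4πε₀ℏ)² = 4.38 × 10^-18 J
Planck energy: E_P = √(ℏc⁵/G) = 1.96 × 10^9 J
ratio = 4.38 × 10^-18 / 1.96 × 10^9 = 2.24 × 10^-27

2.24 × 10^-27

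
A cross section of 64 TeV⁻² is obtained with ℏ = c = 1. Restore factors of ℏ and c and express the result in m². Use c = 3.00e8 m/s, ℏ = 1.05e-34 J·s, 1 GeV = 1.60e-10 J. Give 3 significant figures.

2.48e-36 m²

Area is [L]² = [E]⁻²·(ℏc)²; restore (ℏc)².
1 GeV⁻² → (ℏc)² × (1 GeV in J)⁻² = 3.88e-32 m².
Convert the energy scale: 64 TeV⁻² = 6.40e-5 GeV⁻².
Result: 6.40e-5 × 3.88e-32 = 2.48e-36 m².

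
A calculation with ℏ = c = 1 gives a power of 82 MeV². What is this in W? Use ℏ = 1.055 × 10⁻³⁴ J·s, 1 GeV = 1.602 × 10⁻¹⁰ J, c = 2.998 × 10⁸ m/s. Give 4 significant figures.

1.995 × 10¹⁰ W

Power is [E]/[T] = [E]²/ℏ.
1 GeV² → 1/ℏ × (1 GeV in J)² = 2.433 × 10¹⁴ W.
Convert the energy scale: 82 MeV² = 8.20 × 10⁻⁵ GeV².
Result: 8.20 × 10⁻⁵ × 2.433 × 10¹⁴ = 1.995 × 10¹⁰ W.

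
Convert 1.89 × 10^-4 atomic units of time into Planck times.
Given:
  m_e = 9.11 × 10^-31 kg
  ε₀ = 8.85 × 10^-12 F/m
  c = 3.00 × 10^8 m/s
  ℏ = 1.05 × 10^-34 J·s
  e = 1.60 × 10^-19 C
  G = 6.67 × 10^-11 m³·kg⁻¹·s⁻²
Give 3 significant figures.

8.44 × 10^22

atomic unit of time: τ_au = (4πε₀)²ℏ³/(m_e e⁴) = 2.40 × 10^-17 s
Planck time: t_P = √(ℏG/c⁵) = 5.37 × 10^-44 s
1.89 × 10^-4 × 2.40 × 10^-17 / 5.37 × 10^-44 = 8.44 × 10^22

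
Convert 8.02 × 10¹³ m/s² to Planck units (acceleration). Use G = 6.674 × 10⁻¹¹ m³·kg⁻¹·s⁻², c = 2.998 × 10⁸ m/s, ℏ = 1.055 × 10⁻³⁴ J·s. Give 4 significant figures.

1.442 × 10⁻³⁸

Planck acceleration: a_P = √(c⁷/(ℏG)) = 5.560 × 10⁵¹ m/s².
8.02 × 10¹³ / 5.560 × 10⁵¹ = 1.442 × 10⁻³⁸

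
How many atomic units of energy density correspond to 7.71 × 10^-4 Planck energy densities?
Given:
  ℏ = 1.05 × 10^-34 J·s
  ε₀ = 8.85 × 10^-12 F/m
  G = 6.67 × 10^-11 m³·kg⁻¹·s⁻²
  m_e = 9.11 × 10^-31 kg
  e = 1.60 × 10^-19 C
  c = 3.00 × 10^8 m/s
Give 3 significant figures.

1.20 × 10^97

Planck energy density: u_P = c⁷/(ℏG²) = 4.68 × 10^113 J/m³
atomic unit of energy density: u_au = E_h/a₀³ = m_e⁴e¹⁰/((4πε₀)⁵ℏ⁸) = 3.01 × 10^13 J/m³
7.71 × 10^-4 × 4.68 × 10^113 / 3.01 × 10^13 = 1.20 × 10^97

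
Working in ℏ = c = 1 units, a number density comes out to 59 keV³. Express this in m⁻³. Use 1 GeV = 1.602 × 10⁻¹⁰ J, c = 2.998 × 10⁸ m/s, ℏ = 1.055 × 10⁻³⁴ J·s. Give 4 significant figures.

Number density is [L]⁻³ = [E]³/(ℏc)³.
1 GeV³ → 1/(ℏc)³ × (1 GeV in J)³ = 1.299 × 10⁴⁷ m⁻³.
Convert the energy scale: 59 keV³ = 5.90 × 10⁻¹⁷ GeV³.
Result: 5.90 × 10⁻¹⁷ × 1.299 × 10⁴⁷ = 7.666 × 10³⁰ m⁻³.

7.666 × 10³⁰ m⁻³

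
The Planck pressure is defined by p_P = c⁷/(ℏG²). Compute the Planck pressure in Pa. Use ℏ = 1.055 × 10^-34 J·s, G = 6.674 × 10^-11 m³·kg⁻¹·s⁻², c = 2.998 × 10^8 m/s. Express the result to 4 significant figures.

p_P = c⁷/(ℏG²)
  = 2.177 × 10^59 / 4.699 × 10^-55
  = 4.632 × 10^113 Pa

4.632 × 10^113 Pa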